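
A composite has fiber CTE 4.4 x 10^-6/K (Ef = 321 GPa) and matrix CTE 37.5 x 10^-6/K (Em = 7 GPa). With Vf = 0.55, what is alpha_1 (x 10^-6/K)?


E1 = Ef*Vf + Em*(1-Vf) = 179.7
alpha_1 = (alpha_f*Ef*Vf + alpha_m*Em*(1-Vf))/E1 = 4.98 x 10^-6/K

4.98 x 10^-6/K


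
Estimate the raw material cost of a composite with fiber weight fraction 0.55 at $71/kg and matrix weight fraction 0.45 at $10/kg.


Cost = cost_f*Wf + cost_m*Wm = 71*0.55 + 10*0.45 = $43.55/kg

$43.55/kg


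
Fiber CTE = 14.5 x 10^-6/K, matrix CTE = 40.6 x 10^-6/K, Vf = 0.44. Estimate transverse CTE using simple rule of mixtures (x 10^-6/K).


alpha_2 = alpha_f*Vf + alpha_m*(1-Vf) = 14.5*0.44 + 40.6*0.56 = 29.1 x 10^-6/K

29.1 x 10^-6/K


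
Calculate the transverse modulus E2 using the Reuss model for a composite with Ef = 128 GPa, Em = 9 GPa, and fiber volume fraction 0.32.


1/E2 = Vf/Ef + (1-Vf)/Em = 0.32/128 + 0.68/9
E2 = 12.81 GPa

12.81 GPa


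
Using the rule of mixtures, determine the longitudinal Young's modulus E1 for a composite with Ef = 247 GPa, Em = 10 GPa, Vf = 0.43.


E1 = Ef*Vf + Em*(1-Vf) = 247*0.43 + 10*0.57 = 111.91 GPa

111.91 GPa


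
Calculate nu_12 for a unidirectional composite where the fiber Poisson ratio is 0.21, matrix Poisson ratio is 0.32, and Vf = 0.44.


nu_12 = nu_f*Vf + nu_m*(1-Vf) = 0.21*0.44 + 0.32*0.56 = 0.2716

0.2716


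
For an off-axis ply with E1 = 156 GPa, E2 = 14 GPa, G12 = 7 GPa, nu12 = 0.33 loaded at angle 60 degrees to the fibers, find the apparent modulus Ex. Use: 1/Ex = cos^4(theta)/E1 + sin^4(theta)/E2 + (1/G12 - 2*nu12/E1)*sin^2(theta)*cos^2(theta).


cos^4(60) = 0.0625, sin^4(60) = 0.5625, sin^2(60)*cos^2(60) = 0.1875
1/G12 - 2*nu12/E1 = 1/7 - 2*0.33/156 = 0.138626 GPa^-1
1/Ex = 0.0625/156 + 0.5625/14 + 0.138626*0.1875 = 0.0665717 GPa^-1
Ex = 15.02 GPa

15.02 GPa


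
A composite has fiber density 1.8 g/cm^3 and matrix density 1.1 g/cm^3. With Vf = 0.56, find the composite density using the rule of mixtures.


rho_c = rho_f*Vf + rho_m*(1-Vf) = 1.8*0.56 + 1.1*0.44 = 1.492 g/cm^3

1.492 g/cm^3


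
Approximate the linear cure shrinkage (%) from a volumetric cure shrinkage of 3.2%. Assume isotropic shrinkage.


Linear shrinkage ≈ vol_shrink/3 = 3.2/3 = 1.067%

1.067%


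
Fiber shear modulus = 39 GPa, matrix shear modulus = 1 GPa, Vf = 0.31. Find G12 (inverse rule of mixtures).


1/G12 = Vf/Gf + (1-Vf)/Gm = 0.31/39 + 0.69/1
G12 = 1.43 GPa

1.43 GPa


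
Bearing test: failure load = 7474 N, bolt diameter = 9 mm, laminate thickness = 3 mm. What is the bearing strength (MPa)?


sigma_br = F/(d*h) = 7474/(9*3) = 276.8 MPa

276.8 MPa


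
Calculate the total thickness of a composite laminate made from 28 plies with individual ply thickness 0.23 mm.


h = n * t_ply = 28 * 0.23 = 6.44 mm

6.44 mm


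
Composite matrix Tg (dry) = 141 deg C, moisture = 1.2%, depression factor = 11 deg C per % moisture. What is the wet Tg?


Tg_wet = Tg_dry - k*moisture = 141 - 11*1.2 = 127.8 deg C

127.8 deg C


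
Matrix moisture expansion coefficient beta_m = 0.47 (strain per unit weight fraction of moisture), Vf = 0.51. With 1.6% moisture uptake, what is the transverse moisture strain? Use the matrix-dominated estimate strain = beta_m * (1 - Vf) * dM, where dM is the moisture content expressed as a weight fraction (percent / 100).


dM = 1.6/100 = 0.016
strain = beta_m * (1-Vf) * dM = 0.47 * 0.49 * 0.016 = 0.0036848

0.0036848


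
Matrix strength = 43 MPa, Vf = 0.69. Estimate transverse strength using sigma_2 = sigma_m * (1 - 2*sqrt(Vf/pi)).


factor = 1 - 2*sqrt(0.69/pi) = 0.0627
sigma_2 = 43 * 0.0627 = 2.7 MPa

2.7 MPa


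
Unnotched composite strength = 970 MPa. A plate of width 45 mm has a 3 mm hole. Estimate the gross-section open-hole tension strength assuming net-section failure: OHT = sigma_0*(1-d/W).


OHT = sigma_0*(1-d/W) = 970*(1-3/45) = 905.3 MPa

905.3 MPa


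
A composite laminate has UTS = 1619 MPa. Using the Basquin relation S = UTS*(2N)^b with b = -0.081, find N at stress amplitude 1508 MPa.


N = 0.5 * (S/UTS)^(1/b) = 0.5 * (1508/1619)^(1/-0.081) = 1.2017 cycles

1.2017 cycles


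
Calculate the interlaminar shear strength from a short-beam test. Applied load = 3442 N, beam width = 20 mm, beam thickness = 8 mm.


ILSS = 3F/(4bh) = 3*3442/(4*20*8) = 16.13 MPa

16.13 MPa


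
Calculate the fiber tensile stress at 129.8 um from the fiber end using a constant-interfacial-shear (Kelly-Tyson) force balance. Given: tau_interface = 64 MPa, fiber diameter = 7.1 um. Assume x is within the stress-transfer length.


Force balance: sigma_f * (pi*d^2/4) = tau * (pi*d) * x  ->  sigma_f = 4 * tau * x / d
sigma_f = 4 * 64 * 129.8 / 7.1 = 4680.1 MPa

4680.1 MPa


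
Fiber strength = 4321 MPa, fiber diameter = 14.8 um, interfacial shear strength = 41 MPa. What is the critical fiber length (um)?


Lc = sigma_f * d / (2 * tau_i) = 4321 * 14.8 / (2 * 41) = 779.9 um

779.9 um


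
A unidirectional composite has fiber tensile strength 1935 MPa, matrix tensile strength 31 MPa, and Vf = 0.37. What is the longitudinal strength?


sigma_1 = sigma_f*Vf + sigma_m*(1-Vf) = 1935*0.37 + 31*0.63 = 735.5 MPa

735.5 MPa


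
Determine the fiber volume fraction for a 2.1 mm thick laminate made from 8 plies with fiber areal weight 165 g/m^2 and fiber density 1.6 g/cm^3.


Vf = n * FAW / (rho_f * h * 1000) = 8 * 165 / (1.6 * 2.1 * 1000) = 0.3929

0.3929


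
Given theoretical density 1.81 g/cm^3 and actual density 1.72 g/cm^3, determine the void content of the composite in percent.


Void% = (rho_theo - rho_actual)/rho_theo * 100 = (1.81 - 1.72)/1.81 * 100 = 4.97%

4.97%


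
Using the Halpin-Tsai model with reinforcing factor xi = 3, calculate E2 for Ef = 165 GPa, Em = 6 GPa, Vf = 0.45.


eta = (Ef/Em - 1)/(Ef/Em + xi) = (27.5 - 1)/(27.5 + 3) = 0.8689
E2 = Em*(1+xi*eta*Vf)/(1-eta*Vf) = 21.41 GPa

21.41 GPa


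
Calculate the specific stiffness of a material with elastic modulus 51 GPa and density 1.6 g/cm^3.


Specific stiffness = E/rho = 51/1.6 = 31.9 GPa/(g/cm^3)

31.9 GPa/(g/cm^3)


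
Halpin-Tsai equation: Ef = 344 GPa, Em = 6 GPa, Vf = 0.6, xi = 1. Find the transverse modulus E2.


eta = (Ef/Em - 1)/(Ef/Em + xi) = (57.3333 - 1)/(57.3333 + 1) = 0.9657
E2 = Em*(1+xi*eta*Vf)/(1-eta*Vf) = 22.53 GPa

22.53 GPa


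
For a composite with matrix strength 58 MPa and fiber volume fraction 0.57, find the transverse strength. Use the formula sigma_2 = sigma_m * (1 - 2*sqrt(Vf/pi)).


factor = 1 - 2*sqrt(0.57/pi) = 0.1481
sigma_2 = 58 * 0.1481 = 8.59 MPa

8.59 MPa


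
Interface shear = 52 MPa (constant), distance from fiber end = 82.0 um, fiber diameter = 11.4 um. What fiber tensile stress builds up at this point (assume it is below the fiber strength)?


Force balance: sigma_f * (pi*d^2/4) = tau * (pi*d) * x  ->  sigma_f = 4 * tau * x / d
sigma_f = 4 * 52 * 82.0 / 11.4 = 1496.1 MPa

1496.1 MPa


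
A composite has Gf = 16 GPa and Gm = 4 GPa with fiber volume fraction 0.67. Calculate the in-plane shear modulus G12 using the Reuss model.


1/G12 = Vf/Gf + (1-Vf)/Gm = 0.67/16 + 0.33/4
G12 = 8.04 GPa

8.04 GPa


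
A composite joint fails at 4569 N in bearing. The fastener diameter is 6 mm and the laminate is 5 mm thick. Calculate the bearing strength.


sigma_br = F/(d*h) = 4569/(6*5) = 152.3 MPa

152.3 MPa


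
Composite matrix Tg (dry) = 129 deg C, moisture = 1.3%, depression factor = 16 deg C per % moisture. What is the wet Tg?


Tg_wet = Tg_dry - k*moisture = 129 - 16*1.3 = 108.2 deg C

108.2 deg C


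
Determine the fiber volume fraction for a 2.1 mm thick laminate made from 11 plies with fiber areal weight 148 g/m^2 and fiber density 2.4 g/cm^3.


Vf = n * FAW / (rho_f * h * 1000) = 11 * 148 / (2.4 * 2.1 * 1000) = 0.323

0.323


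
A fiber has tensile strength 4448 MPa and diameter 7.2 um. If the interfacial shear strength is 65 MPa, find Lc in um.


Lc = sigma_f * d / (2 * tau_i) = 4448 * 7.2 / (2 * 65) = 246.4 um

246.4 um


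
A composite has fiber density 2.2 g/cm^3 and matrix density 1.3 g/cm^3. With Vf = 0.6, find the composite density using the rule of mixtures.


rho_c = rho_f*Vf + rho_m*(1-Vf) = 2.2*0.6 + 1.3*0.4 = 1.84 g/cm^3

1.84 g/cm^3


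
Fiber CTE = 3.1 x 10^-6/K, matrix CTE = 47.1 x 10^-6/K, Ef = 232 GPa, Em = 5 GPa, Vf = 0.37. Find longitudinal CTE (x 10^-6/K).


E1 = Ef*Vf + Em*(1-Vf) = 88.99
alpha_1 = (alpha_f*Ef*Vf + alpha_m*Em*(1-Vf))/E1 = 4.66 x 10^-6/K

4.66 x 10^-6/K


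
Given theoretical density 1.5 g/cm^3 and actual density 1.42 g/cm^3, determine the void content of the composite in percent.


Void% = (rho_theo - rho_actual)/rho_theo * 100 = (1.5 - 1.42)/1.5 * 100 = 5.33%

5.33%


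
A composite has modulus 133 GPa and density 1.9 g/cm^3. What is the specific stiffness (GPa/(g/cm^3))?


Specific stiffness = E/rho = 133/1.9 = 70.0 GPa/(g/cm^3)

70.0 GPa/(g/cm^3)


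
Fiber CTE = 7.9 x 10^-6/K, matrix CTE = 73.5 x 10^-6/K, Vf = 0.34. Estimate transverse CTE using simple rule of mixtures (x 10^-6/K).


alpha_2 = alpha_f*Vf + alpha_m*(1-Vf) = 7.9*0.34 + 73.5*0.66 = 51.2 x 10^-6/K

51.2 x 10^-6/K


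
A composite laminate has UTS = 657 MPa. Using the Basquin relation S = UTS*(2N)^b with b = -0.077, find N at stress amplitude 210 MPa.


N = 0.5 * (S/UTS)^(1/b) = 0.5 * (210/657)^(1/-0.077) = 1.3553e+06 cycles

1.3553e+06 cycles


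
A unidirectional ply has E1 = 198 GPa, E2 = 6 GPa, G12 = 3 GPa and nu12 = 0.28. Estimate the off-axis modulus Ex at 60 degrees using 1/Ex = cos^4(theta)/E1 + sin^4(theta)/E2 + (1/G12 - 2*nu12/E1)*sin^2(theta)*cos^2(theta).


cos^4(60) = 0.0625, sin^4(60) = 0.5625, sin^2(60)*cos^2(60) = 0.1875
1/G12 - 2*nu12/E1 = 1/3 - 2*0.28/198 = 0.330505 GPa^-1
1/Ex = 0.0625/198 + 0.5625/6 + 0.330505*0.1875 = 0.1560354 GPa^-1
Ex = 6.41 GPa

6.41 GPa


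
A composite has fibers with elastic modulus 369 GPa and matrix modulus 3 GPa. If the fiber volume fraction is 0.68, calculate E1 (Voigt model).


E1 = Ef*Vf + Em*(1-Vf) = 369*0.68 + 3*0.32 = 251.88 GPa

251.88 GPa


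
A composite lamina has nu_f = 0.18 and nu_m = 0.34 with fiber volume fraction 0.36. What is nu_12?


nu_12 = nu_f*Vf + nu_m*(1-Vf) = 0.18*0.36 + 0.34*0.64 = 0.2824

0.2824


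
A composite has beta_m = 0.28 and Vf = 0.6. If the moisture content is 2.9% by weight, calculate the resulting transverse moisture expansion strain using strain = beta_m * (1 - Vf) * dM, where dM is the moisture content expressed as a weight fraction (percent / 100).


dM = 2.9/100 = 0.029
strain = beta_m * (1-Vf) * dM = 0.28 * 0.4 * 0.029 = 0.003248

0.003248


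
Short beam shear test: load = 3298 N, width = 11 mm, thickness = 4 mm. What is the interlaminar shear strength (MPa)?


ILSS = 3F/(4bh) = 3*3298/(4*11*4) = 56.22 MPa

56.22 MPa


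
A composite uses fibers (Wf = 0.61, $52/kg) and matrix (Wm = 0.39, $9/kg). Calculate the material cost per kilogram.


Cost = cost_f*Wf + cost_m*Wm = 52*0.61 + 9*0.39 = $35.23/kg

$35.23/kg


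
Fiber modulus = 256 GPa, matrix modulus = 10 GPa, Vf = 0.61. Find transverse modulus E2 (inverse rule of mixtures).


1/E2 = Vf/Ef + (1-Vf)/Em = 0.61/256 + 0.39/10
E2 = 24.16 GPa

24.16 GPa


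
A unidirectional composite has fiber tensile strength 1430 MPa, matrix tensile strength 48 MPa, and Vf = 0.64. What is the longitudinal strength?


sigma_1 = sigma_f*Vf + sigma_m*(1-Vf) = 1430*0.64 + 48*0.36 = 932.5 MPa

932.5 MPa


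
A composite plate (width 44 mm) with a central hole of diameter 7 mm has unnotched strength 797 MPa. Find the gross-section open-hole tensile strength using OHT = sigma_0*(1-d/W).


OHT = sigma_0*(1-d/W) = 797*(1-7/44) = 670.2 MPa

670.2 MPa


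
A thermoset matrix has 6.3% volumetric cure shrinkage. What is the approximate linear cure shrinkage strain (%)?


Linear shrinkage ≈ vol_shrink/3 = 6.3/3 = 2.1%

2.1%


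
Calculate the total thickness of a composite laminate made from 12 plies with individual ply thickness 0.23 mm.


h = n * t_ply = 12 * 0.23 = 2.76 mm

2.76 mm


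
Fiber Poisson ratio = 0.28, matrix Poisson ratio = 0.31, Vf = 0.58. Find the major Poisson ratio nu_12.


nu_12 = nu_f*Vf + nu_m*(1-Vf) = 0.28*0.58 + 0.31*0.42 = 0.2926

0.2926


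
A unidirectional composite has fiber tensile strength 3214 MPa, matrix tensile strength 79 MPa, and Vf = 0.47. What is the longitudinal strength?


sigma_1 = sigma_f*Vf + sigma_m*(1-Vf) = 3214*0.47 + 79*0.53 = 1552.5 MPa

1552.5 MPa


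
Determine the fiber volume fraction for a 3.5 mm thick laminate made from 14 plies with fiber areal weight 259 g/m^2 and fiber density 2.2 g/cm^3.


Vf = n * FAW / (rho_f * h * 1000) = 14 * 259 / (2.2 * 3.5 * 1000) = 0.4709

0.4709


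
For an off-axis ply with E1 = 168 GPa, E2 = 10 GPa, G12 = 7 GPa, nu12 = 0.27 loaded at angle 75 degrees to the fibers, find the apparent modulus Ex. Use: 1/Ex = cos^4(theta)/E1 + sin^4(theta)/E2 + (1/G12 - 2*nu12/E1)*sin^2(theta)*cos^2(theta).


cos^4(75) = 0.004487, sin^4(75) = 0.870513, sin^2(75)*cos^2(75) = 0.0625
1/G12 - 2*nu12/E1 = 1/7 - 2*0.27/168 = 0.139643 GPa^-1
1/Ex = 0.004487/168 + 0.870513/10 + 0.139643*0.0625 = 0.0958057 GPa^-1
Ex = 10.44 GPa

10.44 GPa


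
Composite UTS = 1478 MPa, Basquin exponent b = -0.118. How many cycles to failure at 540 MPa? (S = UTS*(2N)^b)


N = 0.5 * (S/UTS)^(1/b) = 0.5 * (540/1478)^(1/-0.118) = 2539.4428 cycles

2539.4428 cycles


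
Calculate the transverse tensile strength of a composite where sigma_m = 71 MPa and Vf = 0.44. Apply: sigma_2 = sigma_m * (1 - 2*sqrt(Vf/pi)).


factor = 1 - 2*sqrt(0.44/pi) = 0.2515
sigma_2 = 71 * 0.2515 = 17.86 MPa

17.86 MPa


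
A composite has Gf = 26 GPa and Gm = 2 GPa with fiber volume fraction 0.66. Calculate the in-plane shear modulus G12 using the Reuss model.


1/G12 = Vf/Gf + (1-Vf)/Gm = 0.66/26 + 0.34/2
G12 = 5.12 GPa

5.12 GPa


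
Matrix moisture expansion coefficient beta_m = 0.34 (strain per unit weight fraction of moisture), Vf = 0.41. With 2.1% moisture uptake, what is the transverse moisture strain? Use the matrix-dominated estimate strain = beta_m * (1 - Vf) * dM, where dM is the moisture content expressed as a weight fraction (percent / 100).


dM = 2.1/100 = 0.021
strain = beta_m * (1-Vf) * dM = 0.34 * 0.59 * 0.021 = 0.0042126

0.0042126


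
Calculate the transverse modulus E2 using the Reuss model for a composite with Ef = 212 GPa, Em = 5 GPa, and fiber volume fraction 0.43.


1/E2 = Vf/Ef + (1-Vf)/Em = 0.43/212 + 0.57/5
E2 = 8.62 GPa

8.62 GPa


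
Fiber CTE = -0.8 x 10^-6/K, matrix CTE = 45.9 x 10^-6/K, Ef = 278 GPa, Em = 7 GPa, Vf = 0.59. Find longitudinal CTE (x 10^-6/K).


E1 = Ef*Vf + Em*(1-Vf) = 166.89
alpha_1 = (alpha_f*Ef*Vf + alpha_m*Em*(1-Vf))/E1 = 0.0 x 10^-6/K

0.0 x 10^-6/K


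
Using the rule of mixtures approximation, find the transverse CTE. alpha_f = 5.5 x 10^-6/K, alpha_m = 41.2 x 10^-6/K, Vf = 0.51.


alpha_2 = alpha_f*Vf + alpha_m*(1-Vf) = 5.5*0.51 + 41.2*0.49 = 23.0 x 10^-6/K

23.0 x 10^-6/K


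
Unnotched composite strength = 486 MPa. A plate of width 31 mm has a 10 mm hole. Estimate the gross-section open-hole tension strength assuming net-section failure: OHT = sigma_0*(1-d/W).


OHT = sigma_0*(1-d/W) = 486*(1-10/31) = 329.2 MPa

329.2 MPa


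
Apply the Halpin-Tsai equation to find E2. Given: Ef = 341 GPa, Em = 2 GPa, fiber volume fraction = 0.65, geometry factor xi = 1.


eta = (Ef/Em - 1)/(Ef/Em + xi) = (170.5 - 1)/(170.5 + 1) = 0.9883
E2 = Em*(1+xi*eta*Vf)/(1-eta*Vf) = 9.19 GPa

9.19 GPa


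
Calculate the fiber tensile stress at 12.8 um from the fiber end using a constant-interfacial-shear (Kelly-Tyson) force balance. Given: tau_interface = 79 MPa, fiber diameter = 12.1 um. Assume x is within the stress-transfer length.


Force balance: sigma_f * (pi*d^2/4) = tau * (pi*d) * x  ->  sigma_f = 4 * tau * x / d
sigma_f = 4 * 79 * 12.8 / 12.1 = 334.3 MPa

334.3 MPa


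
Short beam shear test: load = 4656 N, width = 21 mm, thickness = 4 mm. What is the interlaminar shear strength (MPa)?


ILSS = 3F/(4bh) = 3*4656/(4*21*4) = 41.57 MPa

41.57 MPa


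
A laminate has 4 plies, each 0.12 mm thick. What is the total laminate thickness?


h = n * t_ply = 4 * 0.12 = 0.48 mm

0.48 mm


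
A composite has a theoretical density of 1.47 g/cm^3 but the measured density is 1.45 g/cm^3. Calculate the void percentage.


Void% = (rho_theo - rho_actual)/rho_theo * 100 = (1.47 - 1.45)/1.47 * 100 = 1.36%

1.36%


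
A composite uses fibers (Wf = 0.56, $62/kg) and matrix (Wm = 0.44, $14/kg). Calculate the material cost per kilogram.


Cost = cost_f*Wf + cost_m*Wm = 62*0.56 + 14*0.44 = $40.88/kg

$40.88/kg


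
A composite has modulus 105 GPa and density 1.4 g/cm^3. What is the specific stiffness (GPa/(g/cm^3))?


Specific stiffness = E/rho = 105/1.4 = 75.0 GPa/(g/cm^3)

75.0 GPa/(g/cm^3)


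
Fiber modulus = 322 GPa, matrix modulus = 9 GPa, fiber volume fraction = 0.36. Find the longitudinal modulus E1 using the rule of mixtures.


E1 = Ef*Vf + Em*(1-Vf) = 322*0.36 + 9*0.64 = 121.68 GPa

121.68 GPa


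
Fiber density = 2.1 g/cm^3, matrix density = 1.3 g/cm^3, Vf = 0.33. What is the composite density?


rho_c = rho_f*Vf + rho_m*(1-Vf) = 2.1*0.33 + 1.3*0.67 = 1.564 g/cm^3

1.564 g/cm^3


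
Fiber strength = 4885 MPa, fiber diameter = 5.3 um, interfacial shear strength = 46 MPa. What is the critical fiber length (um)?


Lc = sigma_f * d / (2 * tau_i) = 4885 * 5.3 / (2 * 46) = 281.4 um

281.4 um


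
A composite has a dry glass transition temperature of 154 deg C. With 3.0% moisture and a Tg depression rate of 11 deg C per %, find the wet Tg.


Tg_wet = Tg_dry - k*moisture = 154 - 11*3.0 = 121.0 deg C

121.0 deg C


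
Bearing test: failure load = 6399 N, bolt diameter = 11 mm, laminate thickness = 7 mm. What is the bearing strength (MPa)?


sigma_br = F/(d*h) = 6399/(11*7) = 83.1 MPa

83.1 MPa


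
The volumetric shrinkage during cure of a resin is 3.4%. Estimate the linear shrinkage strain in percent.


Linear shrinkage ≈ vol_shrink/3 = 3.4/3 = 1.133%

1.133%


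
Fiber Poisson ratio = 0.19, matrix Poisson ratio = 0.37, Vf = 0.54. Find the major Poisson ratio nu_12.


nu_12 = nu_f*Vf + nu_m*(1-Vf) = 0.19*0.54 + 0.37*0.46 = 0.2728

0.2728


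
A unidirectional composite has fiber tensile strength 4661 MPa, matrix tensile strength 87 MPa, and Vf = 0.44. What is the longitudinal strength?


sigma_1 = sigma_f*Vf + sigma_m*(1-Vf) = 4661*0.44 + 87*0.56 = 2099.6 MPa

2099.6 MPa


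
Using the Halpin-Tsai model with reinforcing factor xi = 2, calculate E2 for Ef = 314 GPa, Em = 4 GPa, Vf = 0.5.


eta = (Ef/Em - 1)/(Ef/Em + xi) = (78.5 - 1)/(78.5 + 2) = 0.9627
E2 = Em*(1+xi*eta*Vf)/(1-eta*Vf) = 15.14 GPa

15.14 GPa


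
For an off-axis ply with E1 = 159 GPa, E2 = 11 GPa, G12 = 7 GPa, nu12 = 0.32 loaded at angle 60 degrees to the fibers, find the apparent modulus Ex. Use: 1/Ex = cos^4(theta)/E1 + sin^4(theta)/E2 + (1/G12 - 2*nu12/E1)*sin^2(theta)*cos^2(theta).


cos^4(60) = 0.0625, sin^4(60) = 0.5625, sin^2(60)*cos^2(60) = 0.1875
1/G12 - 2*nu12/E1 = 1/7 - 2*0.32/159 = 0.138832 GPa^-1
1/Ex = 0.0625/159 + 0.5625/11 + 0.138832*0.1875 = 0.0775604 GPa^-1
Ex = 12.89 GPa

12.89 GPa


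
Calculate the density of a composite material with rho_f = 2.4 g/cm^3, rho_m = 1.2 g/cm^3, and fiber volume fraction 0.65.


rho_c = rho_f*Vf + rho_m*(1-Vf) = 2.4*0.65 + 1.2*0.35 = 1.98 g/cm^3

1.98 g/cm^3


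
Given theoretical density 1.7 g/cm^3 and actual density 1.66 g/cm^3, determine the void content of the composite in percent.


Void% = (rho_theo - rho_actual)/rho_theo * 100 = (1.7 - 1.66)/1.7 * 100 = 2.35%

2.35%


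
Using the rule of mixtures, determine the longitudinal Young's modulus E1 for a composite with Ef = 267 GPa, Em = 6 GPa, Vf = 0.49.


E1 = Ef*Vf + Em*(1-Vf) = 267*0.49 + 6*0.51 = 133.89 GPa

133.89 GPa


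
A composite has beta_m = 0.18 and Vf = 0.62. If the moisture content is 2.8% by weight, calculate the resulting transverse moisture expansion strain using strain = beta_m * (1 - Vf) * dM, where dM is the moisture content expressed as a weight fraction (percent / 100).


dM = 2.8/100 = 0.028
strain = beta_m * (1-Vf) * dM = 0.18 * 0.38 * 0.028 = 0.0019152

0.0019152


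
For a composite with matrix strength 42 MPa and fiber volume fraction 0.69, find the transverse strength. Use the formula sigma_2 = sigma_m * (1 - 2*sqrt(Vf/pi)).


factor = 1 - 2*sqrt(0.69/pi) = 0.0627
sigma_2 = 42 * 0.0627 = 2.63 MPa

2.63 MPa


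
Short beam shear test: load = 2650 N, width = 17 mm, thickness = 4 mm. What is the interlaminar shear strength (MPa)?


ILSS = 3F/(4bh) = 3*2650/(4*17*4) = 29.23 MPa

29.23 MPa


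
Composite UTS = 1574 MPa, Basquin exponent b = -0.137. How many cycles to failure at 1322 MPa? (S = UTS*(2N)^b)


N = 0.5 * (S/UTS)^(1/b) = 0.5 * (1322/1574)^(1/-0.137) = 1.7867 cycles

1.7867 cycles


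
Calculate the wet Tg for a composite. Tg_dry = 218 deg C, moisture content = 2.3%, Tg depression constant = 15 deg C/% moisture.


Tg_wet = Tg_dry - k*moisture = 218 - 15*2.3 = 183.5 deg C

183.5 deg C


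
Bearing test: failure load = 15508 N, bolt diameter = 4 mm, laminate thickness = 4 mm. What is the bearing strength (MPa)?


sigma_br = F/(d*h) = 15508/(4*4) = 969.3 MPa

969.3 MPa


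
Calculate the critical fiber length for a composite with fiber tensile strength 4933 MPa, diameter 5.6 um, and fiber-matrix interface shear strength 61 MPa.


Lc = sigma_f * d / (2 * tau_i) = 4933 * 5.6 / (2 * 61) = 226.4 um

226.4 um


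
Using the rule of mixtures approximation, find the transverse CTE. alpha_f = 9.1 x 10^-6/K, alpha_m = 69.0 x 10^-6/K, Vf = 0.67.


alpha_2 = alpha_f*Vf + alpha_m*(1-Vf) = 9.1*0.67 + 69.0*0.33 = 28.9 x 10^-6/K

28.9 x 10^-6/K


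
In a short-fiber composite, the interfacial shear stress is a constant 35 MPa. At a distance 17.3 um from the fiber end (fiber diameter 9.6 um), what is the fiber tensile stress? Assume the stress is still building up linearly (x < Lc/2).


Force balance: sigma_f * (pi*d^2/4) = tau * (pi*d) * x  ->  sigma_f = 4 * tau * x / d
sigma_f = 4 * 35 * 17.3 / 9.6 = 252.3 MPa

252.3 MPa


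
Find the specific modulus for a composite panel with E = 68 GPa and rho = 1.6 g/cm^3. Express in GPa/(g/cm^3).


Specific stiffness = E/rho = 68/1.6 = 42.5 GPa/(g/cm^3)

42.5 GPa/(g/cm^3)


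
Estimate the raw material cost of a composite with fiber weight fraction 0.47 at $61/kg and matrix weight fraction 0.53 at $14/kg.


Cost = cost_f*Wf + cost_m*Wm = 61*0.47 + 14*0.53 = $36.09/kg

$36.09/kg


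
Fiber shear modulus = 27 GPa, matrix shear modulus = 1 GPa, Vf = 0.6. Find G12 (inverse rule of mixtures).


1/G12 = Vf/Gf + (1-Vf)/Gm = 0.6/27 + 0.4/1
G12 = 2.37 GPa

2.37 GPa


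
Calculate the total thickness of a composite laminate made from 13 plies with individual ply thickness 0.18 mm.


h = n * t_ply = 13 * 0.18 = 2.34 mm

2.34 mm


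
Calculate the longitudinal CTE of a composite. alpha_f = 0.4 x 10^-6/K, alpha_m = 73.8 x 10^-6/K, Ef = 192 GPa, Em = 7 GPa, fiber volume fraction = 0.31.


E1 = Ef*Vf + Em*(1-Vf) = 64.35
alpha_1 = (alpha_f*Ef*Vf + alpha_m*Em*(1-Vf))/E1 = 5.91 x 10^-6/K

5.91 x 10^-6/K


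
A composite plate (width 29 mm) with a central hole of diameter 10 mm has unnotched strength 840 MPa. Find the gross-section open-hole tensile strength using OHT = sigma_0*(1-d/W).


OHT = sigma_0*(1-d/W) = 840*(1-10/29) = 550.3 MPa

550.3 MPa


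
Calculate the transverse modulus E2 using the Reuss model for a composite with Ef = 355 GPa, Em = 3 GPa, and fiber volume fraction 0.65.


1/E2 = Vf/Ef + (1-Vf)/Em = 0.65/355 + 0.35/3
E2 = 8.44 GPa

8.44 GPa


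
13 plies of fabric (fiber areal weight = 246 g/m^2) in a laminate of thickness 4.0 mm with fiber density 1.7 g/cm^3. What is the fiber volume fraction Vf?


Vf = n * FAW / (rho_f * h * 1000) = 13 * 246 / (1.7 * 4.0 * 1000) = 0.4703

0.4703


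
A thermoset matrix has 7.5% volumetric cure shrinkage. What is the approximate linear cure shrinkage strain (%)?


Linear shrinkage ≈ vol_shrink/3 = 7.5/3 = 2.5%

2.5%


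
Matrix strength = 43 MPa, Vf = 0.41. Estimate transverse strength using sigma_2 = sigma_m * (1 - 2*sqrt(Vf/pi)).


factor = 1 - 2*sqrt(0.41/pi) = 0.2775
sigma_2 = 43 * 0.2775 = 11.93 MPa

11.93 MPa


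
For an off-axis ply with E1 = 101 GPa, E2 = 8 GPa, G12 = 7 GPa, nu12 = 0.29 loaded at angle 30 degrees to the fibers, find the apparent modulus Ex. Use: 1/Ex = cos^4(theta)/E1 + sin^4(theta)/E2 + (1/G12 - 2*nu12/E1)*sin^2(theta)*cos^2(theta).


cos^4(30) = 0.5625, sin^4(30) = 0.0625, sin^2(30)*cos^2(30) = 0.1875
1/G12 - 2*nu12/E1 = 1/7 - 2*0.29/101 = 0.137115 GPa^-1
1/Ex = 0.5625/101 + 0.0625/8 + 0.137115*0.1875 = 0.0390908 GPa^-1
Ex = 25.58 GPa

25.58 GPa


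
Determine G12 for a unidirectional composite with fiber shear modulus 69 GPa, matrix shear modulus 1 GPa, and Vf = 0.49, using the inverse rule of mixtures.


1/G12 = Vf/Gf + (1-Vf)/Gm = 0.49/69 + 0.51/1
G12 = 1.93 GPa

1.93 GPa


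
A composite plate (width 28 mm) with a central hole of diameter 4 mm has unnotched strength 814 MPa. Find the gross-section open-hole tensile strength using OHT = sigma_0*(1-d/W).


OHT = sigma_0*(1-d/W) = 814*(1-4/28) = 697.7 MPa

697.7 MPa


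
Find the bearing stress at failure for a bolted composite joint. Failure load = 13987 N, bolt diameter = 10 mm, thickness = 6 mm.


sigma_br = F/(d*h) = 13987/(10*6) = 233.1 MPa

233.1 MPa


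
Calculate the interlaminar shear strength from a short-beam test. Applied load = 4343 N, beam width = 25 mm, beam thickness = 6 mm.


ILSS = 3F/(4bh) = 3*4343/(4*25*6) = 21.72 MPa

21.72 MPa


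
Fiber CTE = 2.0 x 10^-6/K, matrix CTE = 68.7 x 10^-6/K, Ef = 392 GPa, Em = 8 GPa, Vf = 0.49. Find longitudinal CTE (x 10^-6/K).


E1 = Ef*Vf + Em*(1-Vf) = 196.16
alpha_1 = (alpha_f*Ef*Vf + alpha_m*Em*(1-Vf))/E1 = 3.39 x 10^-6/K

3.39 x 10^-6/K


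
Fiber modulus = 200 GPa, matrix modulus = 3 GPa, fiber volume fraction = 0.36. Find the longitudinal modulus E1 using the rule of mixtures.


E1 = Ef*Vf + Em*(1-Vf) = 200*0.36 + 3*0.64 = 73.92 GPa

73.92 GPa


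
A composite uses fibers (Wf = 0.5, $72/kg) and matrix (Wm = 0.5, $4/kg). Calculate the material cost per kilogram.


Cost = cost_f*Wf + cost_m*Wm = 72*0.5 + 4*0.5 = $38.0/kg

$38.0/kg


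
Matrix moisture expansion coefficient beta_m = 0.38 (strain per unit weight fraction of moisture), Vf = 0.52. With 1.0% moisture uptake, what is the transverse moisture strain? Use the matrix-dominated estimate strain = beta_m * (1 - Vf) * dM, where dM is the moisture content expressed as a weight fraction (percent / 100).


dM = 1.0/100 = 0.01
strain = beta_m * (1-Vf) * dM = 0.38 * 0.48 * 0.01 = 0.001824

0.001824


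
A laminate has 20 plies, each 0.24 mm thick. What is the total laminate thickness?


h = n * t_ply = 20 * 0.24 = 4.8 mm

4.8 mm


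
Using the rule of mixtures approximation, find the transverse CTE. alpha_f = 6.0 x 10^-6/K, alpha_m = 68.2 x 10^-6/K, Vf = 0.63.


alpha_2 = alpha_f*Vf + alpha_m*(1-Vf) = 6.0*0.63 + 68.2*0.37 = 29.0 x 10^-6/K

29.0 x 10^-6/K


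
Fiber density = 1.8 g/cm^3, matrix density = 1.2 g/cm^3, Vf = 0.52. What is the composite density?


rho_c = rho_f*Vf + rho_m*(1-Vf) = 1.8*0.52 + 1.2*0.48 = 1.512 g/cm^3

1.512 g/cm^3


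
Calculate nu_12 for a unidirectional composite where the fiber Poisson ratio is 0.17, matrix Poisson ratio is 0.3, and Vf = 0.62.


nu_12 = nu_f*Vf + nu_m*(1-Vf) = 0.17*0.62 + 0.3*0.38 = 0.2194

0.2194


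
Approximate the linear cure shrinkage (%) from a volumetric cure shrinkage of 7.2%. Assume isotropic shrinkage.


Linear shrinkage ≈ vol_shrink/3 = 7.2/3 = 2.4%

2.4%


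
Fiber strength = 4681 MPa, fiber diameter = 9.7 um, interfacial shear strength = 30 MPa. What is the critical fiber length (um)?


Lc = sigma_f * d / (2 * tau_i) = 4681 * 9.7 / (2 * 30) = 756.8 um

756.8 um


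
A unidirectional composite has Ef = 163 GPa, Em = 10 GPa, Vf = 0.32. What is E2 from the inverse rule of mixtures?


1/E2 = Vf/Ef + (1-Vf)/Em = 0.32/163 + 0.68/10
E2 = 14.29 GPa

14.29 GPa


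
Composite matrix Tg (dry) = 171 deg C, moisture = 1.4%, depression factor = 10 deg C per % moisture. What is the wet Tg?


Tg_wet = Tg_dry - k*moisture = 171 - 10*1.4 = 157.0 deg C

157.0 deg C


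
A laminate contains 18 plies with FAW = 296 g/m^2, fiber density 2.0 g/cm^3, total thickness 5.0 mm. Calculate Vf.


Vf = n * FAW / (rho_f * h * 1000) = 18 * 296 / (2.0 * 5.0 * 1000) = 0.5328

0.5328


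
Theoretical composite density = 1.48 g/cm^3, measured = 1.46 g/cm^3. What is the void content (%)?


Void% = (rho_theo - rho_actual)/rho_theo * 100 = (1.48 - 1.46)/1.48 * 100 = 1.35%

1.35%


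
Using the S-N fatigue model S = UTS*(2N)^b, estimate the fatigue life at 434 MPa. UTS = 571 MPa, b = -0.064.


N = 0.5 * (S/UTS)^(1/b) = 0.5 * (434/571)^(1/-0.064) = 36.3607 cycles

36.3607 cycles


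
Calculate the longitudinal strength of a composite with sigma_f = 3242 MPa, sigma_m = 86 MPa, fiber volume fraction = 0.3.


sigma_1 = sigma_f*Vf + sigma_m*(1-Vf) = 3242*0.3 + 86*0.7 = 1032.8 MPa

1032.8 MPa


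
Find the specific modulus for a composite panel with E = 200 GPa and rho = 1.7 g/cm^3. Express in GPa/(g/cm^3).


Specific stiffness = E/rho = 200/1.7 = 117.6 GPa/(g/cm^3)

117.6 GPa/(g/cm^3)


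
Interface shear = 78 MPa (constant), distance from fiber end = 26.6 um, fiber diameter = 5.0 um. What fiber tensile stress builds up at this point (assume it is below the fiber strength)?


Force balance: sigma_f * (pi*d^2/4) = tau * (pi*d) * x  ->  sigma_f = 4 * tau * x / d
sigma_f = 4 * 78 * 26.6 / 5.0 = 1659.8 MPa

1659.8 MPa


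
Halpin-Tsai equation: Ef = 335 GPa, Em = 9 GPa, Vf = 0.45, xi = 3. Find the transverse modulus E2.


eta = (Ef/Em - 1)/(Ef/Em + xi) = (37.2222 - 1)/(37.2222 + 3) = 0.9006
E2 = Em*(1+xi*eta*Vf)/(1-eta*Vf) = 33.53 GPa

33.53 GPa


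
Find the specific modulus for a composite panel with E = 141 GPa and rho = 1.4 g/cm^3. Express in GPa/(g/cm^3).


Specific stiffness = E/rho = 141/1.4 = 100.7 GPa/(g/cm^3)

100.7 GPa/(g/cm^3)


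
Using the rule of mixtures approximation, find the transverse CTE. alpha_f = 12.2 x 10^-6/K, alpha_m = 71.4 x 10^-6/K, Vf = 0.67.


alpha_2 = alpha_f*Vf + alpha_m*(1-Vf) = 12.2*0.67 + 71.4*0.33 = 31.7 x 10^-6/K

31.7 x 10^-6/K


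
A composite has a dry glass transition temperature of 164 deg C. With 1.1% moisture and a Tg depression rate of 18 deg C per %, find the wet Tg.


Tg_wet = Tg_dry - k*moisture = 164 - 18*1.1 = 144.2 deg C

144.2 deg C


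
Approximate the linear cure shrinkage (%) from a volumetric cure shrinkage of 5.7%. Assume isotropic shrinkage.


Linear shrinkage ≈ vol_shrink/3 = 5.7/3 = 1.9%

1.9%


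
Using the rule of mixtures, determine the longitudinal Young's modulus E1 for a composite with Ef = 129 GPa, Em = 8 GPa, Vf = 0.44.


E1 = Ef*Vf + Em*(1-Vf) = 129*0.44 + 8*0.56 = 61.24 GPa

61.24 GPa


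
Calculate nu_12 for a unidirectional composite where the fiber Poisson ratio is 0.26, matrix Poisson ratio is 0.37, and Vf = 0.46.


nu_12 = nu_f*Vf + nu_m*(1-Vf) = 0.26*0.46 + 0.37*0.54 = 0.3194

0.3194


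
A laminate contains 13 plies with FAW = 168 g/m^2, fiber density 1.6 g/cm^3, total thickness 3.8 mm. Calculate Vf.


Vf = n * FAW / (rho_f * h * 1000) = 13 * 168 / (1.6 * 3.8 * 1000) = 0.3592

0.3592


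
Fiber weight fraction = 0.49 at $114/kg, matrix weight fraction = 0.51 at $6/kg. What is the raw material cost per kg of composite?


Cost = cost_f*Wf + cost_m*Wm = 114*0.49 + 6*0.51 = $58.92/kg

$58.92/kg


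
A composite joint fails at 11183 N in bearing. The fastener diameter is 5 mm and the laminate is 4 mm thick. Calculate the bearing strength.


sigma_br = F/(d*h) = 11183/(5*4) = 559.2 MPa

559.2 MPa


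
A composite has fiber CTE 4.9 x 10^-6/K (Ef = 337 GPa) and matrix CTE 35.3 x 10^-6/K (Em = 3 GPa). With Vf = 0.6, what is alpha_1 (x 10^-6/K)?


E1 = Ef*Vf + Em*(1-Vf) = 203.4
alpha_1 = (alpha_f*Ef*Vf + alpha_m*Em*(1-Vf))/E1 = 5.08 x 10^-6/K

5.08 x 10^-6/K


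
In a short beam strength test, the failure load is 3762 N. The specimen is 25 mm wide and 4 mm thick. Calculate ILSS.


ILSS = 3F/(4bh) = 3*3762/(4*25*4) = 28.22 MPa

28.22 MPa


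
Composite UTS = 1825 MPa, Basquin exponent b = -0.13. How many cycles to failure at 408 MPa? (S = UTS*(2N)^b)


N = 0.5 * (S/UTS)^(1/b) = 0.5 * (408/1825)^(1/-0.13) = 50536.6212 cycles

50536.6212 cycles


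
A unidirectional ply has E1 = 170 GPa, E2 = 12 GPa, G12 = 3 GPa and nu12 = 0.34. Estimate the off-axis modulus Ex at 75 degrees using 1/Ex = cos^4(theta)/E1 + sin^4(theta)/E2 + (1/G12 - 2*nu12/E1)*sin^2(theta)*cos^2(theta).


cos^4(75) = 0.004487, sin^4(75) = 0.870513, sin^2(75)*cos^2(75) = 0.0625
1/G12 - 2*nu12/E1 = 1/3 - 2*0.34/170 = 0.329333 GPa^-1
1/Ex = 0.004487/170 + 0.870513/12 + 0.329333*0.0625 = 0.0931525 GPa^-1
Ex = 10.74 GPa

10.74 GPa


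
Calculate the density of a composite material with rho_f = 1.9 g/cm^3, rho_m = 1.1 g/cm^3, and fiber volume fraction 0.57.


rho_c = rho_f*Vf + rho_m*(1-Vf) = 1.9*0.57 + 1.1*0.43 = 1.556 g/cm^3

1.556 g/cm^3


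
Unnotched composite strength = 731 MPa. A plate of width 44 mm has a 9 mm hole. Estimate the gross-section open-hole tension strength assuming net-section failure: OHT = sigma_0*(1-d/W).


OHT = sigma_0*(1-d/W) = 731*(1-9/44) = 581.5 MPa

581.5 MPa


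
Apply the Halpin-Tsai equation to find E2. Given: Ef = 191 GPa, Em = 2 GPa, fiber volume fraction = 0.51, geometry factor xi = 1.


eta = (Ef/Em - 1)/(Ef/Em + xi) = (95.5 - 1)/(95.5 + 1) = 0.9793
E2 = Em*(1+xi*eta*Vf)/(1-eta*Vf) = 5.99 GPa

5.99 GPa


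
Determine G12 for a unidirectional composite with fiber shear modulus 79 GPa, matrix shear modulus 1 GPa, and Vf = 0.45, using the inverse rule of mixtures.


1/G12 = Vf/Gf + (1-Vf)/Gm = 0.45/79 + 0.55/1
G12 = 1.8 GPa

1.8 GPa


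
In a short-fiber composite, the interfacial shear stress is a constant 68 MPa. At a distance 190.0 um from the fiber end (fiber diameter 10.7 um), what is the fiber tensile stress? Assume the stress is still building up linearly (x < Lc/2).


Force balance: sigma_f * (pi*d^2/4) = tau * (pi*d) * x  ->  sigma_f = 4 * tau * x / d
sigma_f = 4 * 68 * 190.0 / 10.7 = 4829.9 MPa

4829.9 MPa


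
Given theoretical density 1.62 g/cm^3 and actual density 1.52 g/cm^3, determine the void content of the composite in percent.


Void% = (rho_theo - rho_actual)/rho_theo * 100 = (1.62 - 1.52)/1.62 * 100 = 6.17%

6.17%


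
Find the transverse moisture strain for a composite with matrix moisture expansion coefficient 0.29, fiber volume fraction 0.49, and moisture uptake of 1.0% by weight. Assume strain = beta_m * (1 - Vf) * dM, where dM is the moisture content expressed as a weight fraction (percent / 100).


dM = 1.0/100 = 0.01
strain = beta_m * (1-Vf) * dM = 0.29 * 0.51 * 0.01 = 0.001479

0.001479


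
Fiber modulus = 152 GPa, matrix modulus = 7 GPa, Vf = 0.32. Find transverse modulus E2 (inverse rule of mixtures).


1/E2 = Vf/Ef + (1-Vf)/Em = 0.32/152 + 0.68/7
E2 = 10.08 GPa

10.08 GPa


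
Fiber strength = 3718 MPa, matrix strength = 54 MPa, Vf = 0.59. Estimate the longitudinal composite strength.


sigma_1 = sigma_f*Vf + sigma_m*(1-Vf) = 3718*0.59 + 54*0.41 = 2215.8 MPa

2215.8 MPa


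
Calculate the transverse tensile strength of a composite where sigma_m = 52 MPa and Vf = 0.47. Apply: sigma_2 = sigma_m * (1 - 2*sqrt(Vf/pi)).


factor = 1 - 2*sqrt(0.47/pi) = 0.2264
sigma_2 = 52 * 0.2264 = 11.77 MPa

11.77 MPa


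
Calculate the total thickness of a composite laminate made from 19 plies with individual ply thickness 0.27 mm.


h = n * t_ply = 19 * 0.27 = 5.13 mm

5.13 mm


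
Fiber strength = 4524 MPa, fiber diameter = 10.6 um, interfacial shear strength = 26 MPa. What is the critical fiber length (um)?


Lc = sigma_f * d / (2 * tau_i) = 4524 * 10.6 / (2 * 26) = 922.2 um

922.2 um


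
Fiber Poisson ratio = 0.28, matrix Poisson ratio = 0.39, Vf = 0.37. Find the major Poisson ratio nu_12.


nu_12 = nu_f*Vf + nu_m*(1-Vf) = 0.28*0.37 + 0.39*0.63 = 0.3493

0.3493


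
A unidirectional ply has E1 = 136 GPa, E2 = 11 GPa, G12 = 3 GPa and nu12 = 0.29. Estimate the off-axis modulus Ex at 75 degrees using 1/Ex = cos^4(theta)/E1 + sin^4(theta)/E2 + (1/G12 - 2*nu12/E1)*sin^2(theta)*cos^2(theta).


cos^4(75) = 0.004487, sin^4(75) = 0.870513, sin^2(75)*cos^2(75) = 0.0625
1/G12 - 2*nu12/E1 = 1/3 - 2*0.29/136 = 0.329069 GPa^-1
1/Ex = 0.004487/136 + 0.870513/11 + 0.329069*0.0625 = 0.0997373 GPa^-1
Ex = 10.03 GPa

10.03 GPa


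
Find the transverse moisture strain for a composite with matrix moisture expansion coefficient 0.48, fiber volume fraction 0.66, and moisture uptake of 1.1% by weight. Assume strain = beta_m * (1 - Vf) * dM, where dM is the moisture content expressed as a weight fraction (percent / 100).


dM = 1.1/100 = 0.011
strain = beta_m * (1-Vf) * dM = 0.48 * 0.34 * 0.011 = 0.0017952

0.0017952


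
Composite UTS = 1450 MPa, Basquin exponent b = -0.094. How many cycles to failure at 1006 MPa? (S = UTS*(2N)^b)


N = 0.5 * (S/UTS)^(1/b) = 0.5 * (1006/1450)^(1/-0.094) = 24.4350 cycles

24.4350 cycles


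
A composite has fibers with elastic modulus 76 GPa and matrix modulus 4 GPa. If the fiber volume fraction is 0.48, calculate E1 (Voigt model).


E1 = Ef*Vf + Em*(1-Vf) = 76*0.48 + 4*0.52 = 38.56 GPa

38.56 GPa


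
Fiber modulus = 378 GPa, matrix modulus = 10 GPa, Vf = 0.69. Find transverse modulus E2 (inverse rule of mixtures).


1/E2 = Vf/Ef + (1-Vf)/Em = 0.69/378 + 0.31/10
E2 = 30.46 GPa

30.46 GPa


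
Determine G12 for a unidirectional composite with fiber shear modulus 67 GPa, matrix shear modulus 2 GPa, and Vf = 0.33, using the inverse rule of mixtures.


1/G12 = Vf/Gf + (1-Vf)/Gm = 0.33/67 + 0.67/2
G12 = 2.94 GPa

2.94 GPa


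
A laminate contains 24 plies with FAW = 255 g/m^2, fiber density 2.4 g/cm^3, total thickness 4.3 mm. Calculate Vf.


Vf = n * FAW / (rho_f * h * 1000) = 24 * 255 / (2.4 * 4.3 * 1000) = 0.593

0.593


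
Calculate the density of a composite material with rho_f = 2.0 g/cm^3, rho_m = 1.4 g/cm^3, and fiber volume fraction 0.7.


rho_c = rho_f*Vf + rho_m*(1-Vf) = 2.0*0.7 + 1.4*0.3 = 1.82 g/cm^3

1.82 g/cm^3


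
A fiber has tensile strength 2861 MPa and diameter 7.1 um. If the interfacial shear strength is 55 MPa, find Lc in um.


Lc = sigma_f * d / (2 * tau_i) = 2861 * 7.1 / (2 * 55) = 184.7 um

184.7 um


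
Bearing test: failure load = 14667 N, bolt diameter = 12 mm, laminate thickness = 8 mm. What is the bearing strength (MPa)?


sigma_br = F/(d*h) = 14667/(12*8) = 152.8 MPa

152.8 MPa


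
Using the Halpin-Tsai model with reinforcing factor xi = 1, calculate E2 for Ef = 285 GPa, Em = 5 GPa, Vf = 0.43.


eta = (Ef/Em - 1)/(Ef/Em + xi) = (57.0 - 1)/(57.0 + 1) = 0.9655
E2 = Em*(1+xi*eta*Vf)/(1-eta*Vf) = 12.1 GPa

12.1 GPa


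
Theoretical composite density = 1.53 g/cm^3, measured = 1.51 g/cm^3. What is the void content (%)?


Void% = (rho_theo - rho_actual)/rho_theo * 100 = (1.53 - 1.51)/1.53 * 100 = 1.31%

1.31%


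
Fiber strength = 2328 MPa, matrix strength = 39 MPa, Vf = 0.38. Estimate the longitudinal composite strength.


sigma_1 = sigma_f*Vf + sigma_m*(1-Vf) = 2328*0.38 + 39*0.62 = 908.8 MPa

908.8 MPa


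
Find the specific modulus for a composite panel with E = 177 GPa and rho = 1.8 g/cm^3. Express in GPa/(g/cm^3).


Specific stiffness = E/rho = 177/1.8 = 98.3 GPa/(g/cm^3)

98.3 GPa/(g/cm^3)
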